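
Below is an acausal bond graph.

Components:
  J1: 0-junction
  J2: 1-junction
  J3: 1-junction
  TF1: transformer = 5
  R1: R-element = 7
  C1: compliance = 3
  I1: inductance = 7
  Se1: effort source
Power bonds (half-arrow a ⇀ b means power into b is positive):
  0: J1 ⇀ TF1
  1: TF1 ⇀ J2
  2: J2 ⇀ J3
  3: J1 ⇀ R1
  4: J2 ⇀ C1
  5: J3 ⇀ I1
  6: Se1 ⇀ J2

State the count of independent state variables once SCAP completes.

2  (C1, I1 all integral)

b6 →J2  (source Se1 imposes e)
b4 →J2  (C1 integral (e out))
b5 →I1  (I1 outputs flow p/I1)
b2 →J3  (common-f at J3 fixed by 5)
b1 →J2  (J2: bond 2 brought flow, rest push out)
b0 →TF1  (through TF1, causality passes straight; one stroke at TF1)
b3 →J1  (closing 0-jn rule on J1)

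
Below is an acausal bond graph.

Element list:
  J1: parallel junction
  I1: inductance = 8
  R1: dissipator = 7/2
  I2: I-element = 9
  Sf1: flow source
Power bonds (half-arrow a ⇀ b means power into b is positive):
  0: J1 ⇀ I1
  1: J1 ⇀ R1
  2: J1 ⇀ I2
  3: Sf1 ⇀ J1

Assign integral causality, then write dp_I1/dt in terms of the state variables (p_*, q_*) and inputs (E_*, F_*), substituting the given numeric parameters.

#3 stroke→Sf1  (Sf1 (Sf) sets flow on bond)
#0 stroke→I1  (prefer integral on I1)
#2 stroke→I2  (prefer integral on I2)
#1 stroke→J1  (J1 needs exactly one e-in)

dp_I1/dt = 7*F_Sf1/2 - 7*p_I1/16 - 7*p_I2/18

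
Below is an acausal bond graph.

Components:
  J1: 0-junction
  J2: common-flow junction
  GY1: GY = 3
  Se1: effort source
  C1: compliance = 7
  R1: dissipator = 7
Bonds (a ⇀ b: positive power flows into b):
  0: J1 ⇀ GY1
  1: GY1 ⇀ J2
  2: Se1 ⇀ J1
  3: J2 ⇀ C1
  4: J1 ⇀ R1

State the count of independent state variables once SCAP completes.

#2 stroke at J1  (Se1 (Se) sets effort on bond)
#0 stroke at GY1  (J1: bond 2 brought effort, rest push out)
#4 stroke at R1  (common-e at J1 fixed by 2)
#1 stroke at GY1  (through GY1, causality inverts; strokes same side of GY1)
#3 stroke at J2  (J2 flow already set via bond 1)

1  (C1 all integral)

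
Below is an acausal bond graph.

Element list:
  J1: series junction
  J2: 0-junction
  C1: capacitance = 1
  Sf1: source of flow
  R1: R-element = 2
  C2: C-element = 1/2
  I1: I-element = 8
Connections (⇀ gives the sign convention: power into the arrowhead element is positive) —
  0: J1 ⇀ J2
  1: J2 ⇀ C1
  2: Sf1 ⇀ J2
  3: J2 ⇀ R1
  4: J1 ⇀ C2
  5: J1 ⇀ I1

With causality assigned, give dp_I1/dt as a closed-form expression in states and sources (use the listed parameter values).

#2 |Sf1  (Sf1 (Sf) sets flow on bond)
#1 |J2  (C1: C, integral causality)
#0 |J1  (J2: bond 1 brought effort, rest push out)
#3 |R1  (J2 effort already set via bond 1)
#4 |J1  (C2 integral (e out))
#5 |I1  (J1: last free bond brings flow in)

dp_I1/dt = -q_C1 - 2*q_C2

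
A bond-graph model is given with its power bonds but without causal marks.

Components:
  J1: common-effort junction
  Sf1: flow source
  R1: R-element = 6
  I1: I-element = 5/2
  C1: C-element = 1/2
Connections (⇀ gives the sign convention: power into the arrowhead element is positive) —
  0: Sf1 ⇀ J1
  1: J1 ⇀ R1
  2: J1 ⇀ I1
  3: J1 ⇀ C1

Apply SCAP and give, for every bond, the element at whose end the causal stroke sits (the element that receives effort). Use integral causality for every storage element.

#0 →Sf1  (Sf1: flow source, stroke at near end)
#2 →I1  (I1 integral (f out))
#3 →J1  (C1 outputs effort q/C1)
#1 →R1  (0-jn J1 has e-setter on 3)

#0 →Sf1
#1 →R1
#2 →I1
#3 →J1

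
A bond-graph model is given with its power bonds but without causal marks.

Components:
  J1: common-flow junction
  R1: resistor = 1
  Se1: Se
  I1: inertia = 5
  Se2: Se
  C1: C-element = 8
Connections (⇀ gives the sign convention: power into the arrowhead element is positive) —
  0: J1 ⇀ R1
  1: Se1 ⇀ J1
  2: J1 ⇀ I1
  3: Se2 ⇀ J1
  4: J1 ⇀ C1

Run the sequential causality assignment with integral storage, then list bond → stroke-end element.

β1 stroke at J1  (Se1 fixes effort; stroke away)
β3 stroke at J1  (Se2 (Se) sets effort on bond)
β2 stroke at I1  (prefer integral on I1)
β0 stroke at J1  (1-jn J1 has f-setter on 2)
β4 stroke at J1  (common-f at J1 fixed by 2)

β0 stroke at J1
β1 stroke at J1
β2 stroke at I1
β3 stroke at J1
β4 stroke at J1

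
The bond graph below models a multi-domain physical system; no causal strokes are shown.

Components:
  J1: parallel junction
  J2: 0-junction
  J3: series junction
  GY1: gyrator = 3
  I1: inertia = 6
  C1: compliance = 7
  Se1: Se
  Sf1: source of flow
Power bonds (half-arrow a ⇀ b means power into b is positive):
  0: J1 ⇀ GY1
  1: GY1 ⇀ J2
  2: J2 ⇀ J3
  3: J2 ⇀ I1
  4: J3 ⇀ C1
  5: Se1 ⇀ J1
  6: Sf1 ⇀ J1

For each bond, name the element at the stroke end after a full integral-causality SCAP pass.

#5 |J1  (Se1 fixes effort; stroke away)
#6 |Sf1  (Sf1 fixes flow; stroke at Sf1)
#0 |GY1  (J1: bond 5 brought effort, rest push out)
#1 |GY1  (GY1 both-in/both-out from 0)
#3 |I1  (prefer integral on I1)
#2 |J2  (J2 needs exactly one e-in)
#4 |J3  (J3 flow already set via bond 2)

#0 →GY1
#1 →GY1
#2 →J2
#3 →I1
#4 →J3
#5 →J1
#6 →Sf1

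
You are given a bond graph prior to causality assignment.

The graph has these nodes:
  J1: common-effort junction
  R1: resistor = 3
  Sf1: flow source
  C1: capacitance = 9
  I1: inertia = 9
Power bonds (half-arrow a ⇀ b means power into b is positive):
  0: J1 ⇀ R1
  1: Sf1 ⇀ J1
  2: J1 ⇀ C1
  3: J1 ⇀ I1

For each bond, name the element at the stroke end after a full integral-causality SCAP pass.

#0 →R1
#1 →Sf1
#2 →J1
#3 →I1

bond 1 →Sf1  (Sf1 (Sf) sets flow on bond)
bond 2 →J1  (C1 outputs effort q/C1)
bond 0 →R1  (0-jn J1 has e-setter on 2)
bond 3 →I1  (J1: bond 2 brought effort, rest push out)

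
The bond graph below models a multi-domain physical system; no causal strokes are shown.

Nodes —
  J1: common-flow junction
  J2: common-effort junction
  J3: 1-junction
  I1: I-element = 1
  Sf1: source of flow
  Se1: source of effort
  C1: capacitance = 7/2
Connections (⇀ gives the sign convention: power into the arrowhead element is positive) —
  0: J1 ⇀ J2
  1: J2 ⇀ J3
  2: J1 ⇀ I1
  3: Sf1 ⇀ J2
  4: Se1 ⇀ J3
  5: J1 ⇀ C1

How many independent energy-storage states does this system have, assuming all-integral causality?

2  (C1, I1 all integral)

b3 stroke at Sf1  (Sf1 (Sf) sets flow on bond)
b4 stroke at J3  (Se1 (Se) sets effort on bond)
b1 stroke at J2  (J3 needs exactly one f-in)
b0 stroke at J1  (common-e at J2 fixed by 1)
b2 stroke at I1  (I1 outputs flow p/I1)
b5 stroke at J1  (J1 flow already set via bond 2)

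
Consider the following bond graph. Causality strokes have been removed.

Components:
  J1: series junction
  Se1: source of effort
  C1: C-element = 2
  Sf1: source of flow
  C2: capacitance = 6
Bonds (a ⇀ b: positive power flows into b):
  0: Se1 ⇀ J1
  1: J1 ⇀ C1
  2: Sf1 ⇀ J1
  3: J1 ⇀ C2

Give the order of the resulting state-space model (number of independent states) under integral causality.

2  (C1, C2 all integral)

bond 0 →J1  (Se1 fixes effort; stroke away)
bond 2 →Sf1  (Sf1 (Sf) sets flow on bond)
bond 1 →J1  (common-f at J1 fixed by 2)
bond 3 →J1  (J1 flow already set via bond 2)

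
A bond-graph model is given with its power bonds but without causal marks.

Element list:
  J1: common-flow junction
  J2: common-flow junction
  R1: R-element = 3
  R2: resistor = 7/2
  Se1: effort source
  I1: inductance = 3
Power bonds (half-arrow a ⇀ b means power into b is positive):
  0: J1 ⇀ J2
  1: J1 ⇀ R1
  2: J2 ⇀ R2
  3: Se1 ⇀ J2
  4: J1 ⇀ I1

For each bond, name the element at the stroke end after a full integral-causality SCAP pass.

b0 stroke at J1
b1 stroke at J1
b2 stroke at J2
b3 stroke at J2
b4 stroke at I1

β3 |J2  (source Se1 imposes e)
β4 |I1  (I1: I, integral causality)
β0 |J1  (1-jn J1 has f-setter on 4)
β1 |J1  (1-jn J1 has f-setter on 4)
β2 |J2  (common-f at J2 fixed by 0)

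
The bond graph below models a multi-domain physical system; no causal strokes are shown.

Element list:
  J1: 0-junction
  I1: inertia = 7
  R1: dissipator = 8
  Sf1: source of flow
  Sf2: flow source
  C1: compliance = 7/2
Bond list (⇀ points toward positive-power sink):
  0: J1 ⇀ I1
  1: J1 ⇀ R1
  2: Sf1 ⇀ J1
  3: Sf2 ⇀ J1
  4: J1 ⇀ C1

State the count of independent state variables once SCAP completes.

b2 stroke→Sf1  (Sf1 fixes flow; stroke at Sf1)
b3 stroke→Sf2  (Sf2 fixes flow; stroke at Sf2)
b0 stroke→I1  (prefer integral on I1)
b4 stroke→J1  (prefer integral on C1)
b1 stroke→R1  (J1: bond 4 brought effort, rest push out)

2  (C1, I1 all integral)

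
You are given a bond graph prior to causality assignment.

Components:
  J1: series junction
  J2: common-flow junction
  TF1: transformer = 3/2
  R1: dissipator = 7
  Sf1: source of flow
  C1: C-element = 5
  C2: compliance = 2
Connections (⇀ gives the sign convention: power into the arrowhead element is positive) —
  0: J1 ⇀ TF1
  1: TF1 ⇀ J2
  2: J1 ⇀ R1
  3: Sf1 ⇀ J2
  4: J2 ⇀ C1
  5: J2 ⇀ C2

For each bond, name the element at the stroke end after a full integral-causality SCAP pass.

bond 3 stroke→Sf1  (Sf1 (Sf) sets flow on bond)
bond 1 stroke→J2  (common-f at J2 fixed by 3)
bond 4 stroke→J2  (1-jn J2 has f-setter on 3)
bond 5 stroke→J2  (common-f at J2 fixed by 3)
bond 0 stroke→TF1  (TF1 one-in-one-out from 1)
bond 2 stroke→J1  (common-f at J1 fixed by 0)

β0 |TF1
β1 |J2
β2 |J1
β3 |Sf1
β4 |J2
β5 |J2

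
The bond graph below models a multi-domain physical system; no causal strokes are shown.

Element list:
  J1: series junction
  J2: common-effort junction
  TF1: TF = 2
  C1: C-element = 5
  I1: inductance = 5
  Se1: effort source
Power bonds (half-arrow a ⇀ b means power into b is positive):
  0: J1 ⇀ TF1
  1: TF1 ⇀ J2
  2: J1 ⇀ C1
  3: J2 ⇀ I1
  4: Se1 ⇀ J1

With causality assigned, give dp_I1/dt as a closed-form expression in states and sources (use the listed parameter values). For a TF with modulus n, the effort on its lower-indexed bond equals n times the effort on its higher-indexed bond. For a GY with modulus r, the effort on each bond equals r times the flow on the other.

dp_I1/dt = E_Se1/2 - q_C1/10

β4 stroke at J1  (Se1 fixes effort; stroke away)
β2 stroke at J1  (C1: C, integral causality)
β0 stroke at TF1  (closing 1-jn rule on J1)
β1 stroke at J2  (TF1 one-in-one-out from 0)
β3 stroke at I1  (J2: bond 1 brought effort, rest push out)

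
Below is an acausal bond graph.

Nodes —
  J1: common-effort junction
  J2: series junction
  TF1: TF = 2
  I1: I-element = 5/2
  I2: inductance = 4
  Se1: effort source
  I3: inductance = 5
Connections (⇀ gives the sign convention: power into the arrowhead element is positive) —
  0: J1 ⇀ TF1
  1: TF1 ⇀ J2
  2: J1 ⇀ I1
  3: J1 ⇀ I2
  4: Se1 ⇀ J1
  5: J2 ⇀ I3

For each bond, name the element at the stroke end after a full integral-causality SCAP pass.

β4 stroke at J1  (source Se1 imposes e)
β0 stroke at TF1  (0-jn J1 has e-setter on 4)
β2 stroke at I1  (J1: bond 4 brought effort, rest push out)
β3 stroke at I2  (J1 effort already set via bond 4)
β1 stroke at J2  (through TF1, causality passes straight; one stroke at TF1)
β5 stroke at I3  (only one flow-in slot at J2)

bond 0 stroke→TF1
bond 1 stroke→J2
bond 2 stroke→I1
bond 3 stroke→I2
bond 4 stroke→J1
bond 5 stroke→I3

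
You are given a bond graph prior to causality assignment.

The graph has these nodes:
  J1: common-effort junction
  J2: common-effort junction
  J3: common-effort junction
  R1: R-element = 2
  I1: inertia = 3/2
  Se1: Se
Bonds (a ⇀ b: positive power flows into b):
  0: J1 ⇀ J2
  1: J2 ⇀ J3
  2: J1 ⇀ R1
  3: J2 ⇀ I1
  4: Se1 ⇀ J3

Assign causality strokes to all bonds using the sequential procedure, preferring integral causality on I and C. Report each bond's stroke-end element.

bond 4 stroke→J3  (Se1: effort source, stroke at far end)
bond 1 stroke→J2  (J3 effort already set via bond 4)
bond 0 stroke→J1  (common-e at J2 fixed by 1)
bond 3 stroke→I1  (J2: bond 1 brought effort, rest push out)
bond 2 stroke→R1  (J1 effort already set via bond 0)

β0 stroke→J1
β1 stroke→J2
β2 stroke→R1
β3 stroke→I1
β4 stroke→J3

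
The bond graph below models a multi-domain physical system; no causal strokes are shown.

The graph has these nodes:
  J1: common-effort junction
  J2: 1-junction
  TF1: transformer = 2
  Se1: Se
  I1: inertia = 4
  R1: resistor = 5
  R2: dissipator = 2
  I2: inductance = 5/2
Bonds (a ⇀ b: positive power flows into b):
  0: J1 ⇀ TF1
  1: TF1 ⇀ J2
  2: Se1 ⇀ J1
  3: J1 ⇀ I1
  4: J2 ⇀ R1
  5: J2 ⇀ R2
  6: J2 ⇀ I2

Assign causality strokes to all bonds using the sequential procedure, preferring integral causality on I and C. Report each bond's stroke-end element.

b2 |J1  (Se1 fixes effort; stroke away)
b0 |TF1  (common-e at J1 fixed by 2)
b3 |I1  (J1 effort already set via bond 2)
b1 |J2  (TF1: transformer flips bond 0)
b6 |I2  (I2: I, integral causality)
b4 |J2  (common-f at J2 fixed by 6)
b5 |J2  (J2: bond 6 brought flow, rest push out)

#0 →TF1
#1 →J2
#2 →J1
#3 →I1
#4 →J2
#5 →J2
#6 →I2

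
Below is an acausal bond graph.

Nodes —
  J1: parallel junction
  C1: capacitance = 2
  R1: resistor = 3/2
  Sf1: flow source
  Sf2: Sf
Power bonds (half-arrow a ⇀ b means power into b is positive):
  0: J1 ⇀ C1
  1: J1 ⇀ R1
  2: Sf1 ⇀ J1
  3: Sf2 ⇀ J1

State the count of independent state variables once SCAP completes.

β2 →Sf1  (source Sf1 imposes f)
β3 →Sf2  (source Sf2 imposes f)
β0 →J1  (C1 outputs effort q/C1)
β1 →R1  (common-e at J1 fixed by 0)

1  (C1 all integral)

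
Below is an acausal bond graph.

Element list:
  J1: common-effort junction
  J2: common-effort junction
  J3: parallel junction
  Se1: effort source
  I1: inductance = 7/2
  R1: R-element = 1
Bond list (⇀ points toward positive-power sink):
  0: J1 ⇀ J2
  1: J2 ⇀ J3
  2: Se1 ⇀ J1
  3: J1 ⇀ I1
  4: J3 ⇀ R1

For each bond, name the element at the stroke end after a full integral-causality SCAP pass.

b0 |J2
b1 |J3
b2 |J1
b3 |I1
b4 |R1

b2 stroke at J1  (source Se1 imposes e)
b0 stroke at J2  (J1: bond 2 brought effort, rest push out)
b3 stroke at I1  (common-e at J1 fixed by 2)
b1 stroke at J3  (0-jn J2 has e-setter on 0)
b4 stroke at R1  (0-jn J3 has e-setter on 1)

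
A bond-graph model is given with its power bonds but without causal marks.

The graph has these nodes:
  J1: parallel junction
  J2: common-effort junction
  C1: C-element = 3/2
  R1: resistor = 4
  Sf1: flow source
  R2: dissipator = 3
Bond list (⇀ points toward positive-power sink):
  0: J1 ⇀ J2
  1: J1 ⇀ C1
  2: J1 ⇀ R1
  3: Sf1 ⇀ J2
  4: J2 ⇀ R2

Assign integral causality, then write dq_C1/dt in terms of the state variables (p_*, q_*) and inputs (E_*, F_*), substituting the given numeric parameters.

dq_C1/dt = F_Sf1 - 7*q_C1/18

β3 stroke at Sf1  (Sf1 fixes flow; stroke at Sf1)
β1 stroke at J1  (C1 outputs effort q/C1)
β0 stroke at J2  (common-e at J1 fixed by 1)
β2 stroke at R1  (J1 effort already set via bond 1)
β4 stroke at R2  (0-jn J2 has e-setter on 0)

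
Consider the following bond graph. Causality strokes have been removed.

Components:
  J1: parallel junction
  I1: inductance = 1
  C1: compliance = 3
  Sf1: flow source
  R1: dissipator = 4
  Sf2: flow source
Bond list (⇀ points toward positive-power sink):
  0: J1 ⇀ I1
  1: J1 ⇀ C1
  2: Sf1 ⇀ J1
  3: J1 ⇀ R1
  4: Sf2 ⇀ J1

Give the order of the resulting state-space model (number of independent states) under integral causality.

β2 →Sf1  (Sf1 (Sf) sets flow on bond)
β4 →Sf2  (source Sf2 imposes f)
β0 →I1  (I1: I, integral causality)
β1 →J1  (C1: C, integral causality)
β3 →R1  (0-jn J1 has e-setter on 1)

2  (C1, I1 all integral)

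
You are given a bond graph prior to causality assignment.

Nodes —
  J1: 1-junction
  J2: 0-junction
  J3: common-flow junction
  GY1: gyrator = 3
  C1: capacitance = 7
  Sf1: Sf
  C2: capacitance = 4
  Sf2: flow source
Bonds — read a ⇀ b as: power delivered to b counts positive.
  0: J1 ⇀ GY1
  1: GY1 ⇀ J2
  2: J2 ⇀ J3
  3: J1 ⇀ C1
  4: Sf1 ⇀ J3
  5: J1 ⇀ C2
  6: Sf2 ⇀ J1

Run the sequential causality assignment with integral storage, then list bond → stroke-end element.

b4 stroke→Sf1  (source Sf1 imposes f)
b6 stroke→Sf2  (source Sf2 imposes f)
b0 stroke→J1  (1-jn J1 has f-setter on 6)
b3 stroke→J1  (common-f at J1 fixed by 6)
b5 stroke→J1  (J1 flow already set via bond 6)
b2 stroke→J3  (J3: bond 4 brought flow, rest push out)
b1 stroke→J2  (GY1: gyrator matches bond 0)

bond 0 stroke→J1
bond 1 stroke→J2
bond 2 stroke→J3
bond 3 stroke→J1
bond 4 stroke→Sf1
bond 5 stroke→J1
bond 6 stroke→Sf2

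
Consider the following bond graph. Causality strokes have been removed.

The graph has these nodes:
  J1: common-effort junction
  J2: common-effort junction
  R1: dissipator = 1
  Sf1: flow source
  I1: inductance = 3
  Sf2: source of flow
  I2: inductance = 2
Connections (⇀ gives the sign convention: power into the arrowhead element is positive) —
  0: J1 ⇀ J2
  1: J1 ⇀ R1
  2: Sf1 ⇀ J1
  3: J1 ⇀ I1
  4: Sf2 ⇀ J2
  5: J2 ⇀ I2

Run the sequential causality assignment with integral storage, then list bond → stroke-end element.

bond 0 stroke→J2
bond 1 stroke→J1
bond 2 stroke→Sf1
bond 3 stroke→I1
bond 4 stroke→Sf2
bond 5 stroke→I2

bond 2 |Sf1  (Sf1: flow source, stroke at near end)
bond 4 |Sf2  (Sf2: flow source, stroke at near end)
bond 3 |I1  (I1 outputs flow p/I1)
bond 5 |I2  (I2 outputs flow p/I2)
bond 0 |J2  (closing 0-jn rule on J2)
bond 1 |J1  (J1: last free bond brings effort in)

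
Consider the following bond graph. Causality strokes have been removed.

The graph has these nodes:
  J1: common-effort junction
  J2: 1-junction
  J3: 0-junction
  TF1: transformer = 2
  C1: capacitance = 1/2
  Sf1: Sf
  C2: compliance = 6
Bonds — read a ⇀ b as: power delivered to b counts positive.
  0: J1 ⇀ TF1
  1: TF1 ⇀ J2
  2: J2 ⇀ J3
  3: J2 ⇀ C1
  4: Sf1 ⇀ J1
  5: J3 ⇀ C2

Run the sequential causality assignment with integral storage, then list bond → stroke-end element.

bond 4 →Sf1  (Sf1 (Sf) sets flow on bond)
bond 0 →J1  (closing 0-jn rule on J1)
bond 1 →TF1  (TF1: transformer flips bond 0)
bond 2 →J2  (common-f at J2 fixed by 1)
bond 3 →J2  (1-jn J2 has f-setter on 1)
bond 5 →J3  (closing 0-jn rule on J3)

bond 0 |J1
bond 1 |TF1
bond 2 |J2
bond 3 |J2
bond 4 |Sf1
bond 5 |J3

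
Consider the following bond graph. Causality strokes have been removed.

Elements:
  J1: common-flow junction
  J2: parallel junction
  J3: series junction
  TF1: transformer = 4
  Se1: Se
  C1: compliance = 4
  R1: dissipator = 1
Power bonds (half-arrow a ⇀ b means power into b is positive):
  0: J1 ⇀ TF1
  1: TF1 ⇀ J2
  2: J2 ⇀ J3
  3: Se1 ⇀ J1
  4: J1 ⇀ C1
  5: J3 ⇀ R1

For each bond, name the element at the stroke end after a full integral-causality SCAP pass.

β3 stroke at J1  (Se1 fixes effort; stroke away)
β4 stroke at J1  (C1: C, integral causality)
β0 stroke at TF1  (closing 1-jn rule on J1)
β1 stroke at J2  (TF TF1: opposite of bond 0)
β2 stroke at J3  (J2: bond 1 brought effort, rest push out)
β5 stroke at R1  (closing 1-jn rule on J3)

bond 0 stroke at TF1
bond 1 stroke at J2
bond 2 stroke at J3
bond 3 stroke at J1
bond 4 stroke at J1
bond 5 stroke at R1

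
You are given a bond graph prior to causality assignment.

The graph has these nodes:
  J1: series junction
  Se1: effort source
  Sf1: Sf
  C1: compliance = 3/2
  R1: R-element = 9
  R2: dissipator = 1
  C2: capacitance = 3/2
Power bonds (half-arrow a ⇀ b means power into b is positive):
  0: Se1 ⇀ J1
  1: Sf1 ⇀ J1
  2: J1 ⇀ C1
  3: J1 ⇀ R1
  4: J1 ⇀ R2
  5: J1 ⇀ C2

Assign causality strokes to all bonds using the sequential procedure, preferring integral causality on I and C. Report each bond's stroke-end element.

β0 stroke→J1  (Se1 (Se) sets effort on bond)
β1 stroke→Sf1  (Sf1 (Sf) sets flow on bond)
β2 stroke→J1  (J1: bond 1 brought flow, rest push out)
β3 stroke→J1  (1-jn J1 has f-setter on 1)
β4 stroke→J1  (J1: bond 1 brought flow, rest push out)
β5 stroke→J1  (J1 flow already set via bond 1)

bond 0 →J1
bond 1 →Sf1
bond 2 →J1
bond 3 →J1
bond 4 →J1
bond 5 →J1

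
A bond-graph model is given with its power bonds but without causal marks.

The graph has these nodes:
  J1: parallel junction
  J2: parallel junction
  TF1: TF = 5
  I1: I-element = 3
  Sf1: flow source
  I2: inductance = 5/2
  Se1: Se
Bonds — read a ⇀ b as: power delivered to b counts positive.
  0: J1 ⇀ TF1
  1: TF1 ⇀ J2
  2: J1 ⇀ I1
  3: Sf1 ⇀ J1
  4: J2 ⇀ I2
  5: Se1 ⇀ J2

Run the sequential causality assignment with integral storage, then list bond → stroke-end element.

b3 stroke→Sf1  (Sf1: flow source, stroke at near end)
b5 stroke→J2  (source Se1 imposes e)
b1 stroke→TF1  (common-e at J2 fixed by 5)
b4 stroke→I2  (J2: bond 5 brought effort, rest push out)
b0 stroke→J1  (through TF1, causality passes straight; one stroke at TF1)
b2 stroke→I1  (common-e at J1 fixed by 0)

#0 stroke→J1
#1 stroke→TF1
#2 stroke→I1
#3 stroke→Sf1
#4 stroke→I2
#5 stroke→J2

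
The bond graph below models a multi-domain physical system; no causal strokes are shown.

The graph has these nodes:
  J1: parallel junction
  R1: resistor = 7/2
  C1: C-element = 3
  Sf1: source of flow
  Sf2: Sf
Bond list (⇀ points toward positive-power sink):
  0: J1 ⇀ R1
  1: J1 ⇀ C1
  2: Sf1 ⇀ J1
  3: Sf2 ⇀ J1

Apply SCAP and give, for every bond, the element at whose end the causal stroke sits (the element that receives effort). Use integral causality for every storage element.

#2 |Sf1  (Sf1 fixes flow; stroke at Sf1)
#3 |Sf2  (Sf2 (Sf) sets flow on bond)
#1 |J1  (C1 outputs effort q/C1)
#0 |R1  (0-jn J1 has e-setter on 1)

β0 stroke at R1
β1 stroke at J1
β2 stroke at Sf1
β3 stroke at Sf2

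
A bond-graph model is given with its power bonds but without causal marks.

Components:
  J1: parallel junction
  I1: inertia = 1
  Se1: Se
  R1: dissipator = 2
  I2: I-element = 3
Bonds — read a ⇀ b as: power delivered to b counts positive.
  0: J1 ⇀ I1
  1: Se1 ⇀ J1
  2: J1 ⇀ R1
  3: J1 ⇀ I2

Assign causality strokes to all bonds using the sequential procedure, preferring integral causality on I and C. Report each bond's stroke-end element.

β0 |I1
β1 |J1
β2 |R1
β3 |I2

#1 stroke→J1  (Se1 fixes effort; stroke away)
#0 stroke→I1  (common-e at J1 fixed by 1)
#2 stroke→R1  (J1: bond 1 brought effort, rest push out)
#3 stroke→I2  (J1 effort already set via bond 1)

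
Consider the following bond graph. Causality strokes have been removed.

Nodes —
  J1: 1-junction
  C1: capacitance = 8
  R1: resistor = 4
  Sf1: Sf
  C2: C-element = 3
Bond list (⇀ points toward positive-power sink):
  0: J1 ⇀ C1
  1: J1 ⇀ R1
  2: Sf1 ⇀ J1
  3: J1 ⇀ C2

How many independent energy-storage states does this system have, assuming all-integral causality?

#2 stroke at Sf1  (Sf1 fixes flow; stroke at Sf1)
#0 stroke at J1  (common-f at J1 fixed by 2)
#1 stroke at J1  (1-jn J1 has f-setter on 2)
#3 stroke at J1  (J1 flow already set via bond 2)

2  (C1, C2 all integral)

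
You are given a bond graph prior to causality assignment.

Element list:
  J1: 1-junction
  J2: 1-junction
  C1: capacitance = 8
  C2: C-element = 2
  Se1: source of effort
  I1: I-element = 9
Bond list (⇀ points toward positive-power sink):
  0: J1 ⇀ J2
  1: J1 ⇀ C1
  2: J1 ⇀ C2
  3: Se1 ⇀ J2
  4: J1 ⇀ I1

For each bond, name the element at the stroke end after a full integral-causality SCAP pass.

b0 stroke at J1
b1 stroke at J1
b2 stroke at J1
b3 stroke at J2
b4 stroke at I1

bond 3 →J2  (Se1 fixes effort; stroke away)
bond 0 →J1  (only one flow-in slot at J2)
bond 1 →J1  (C1 outputs effort q/C1)
bond 2 →J1  (C2 outputs effort q/C2)
bond 4 →I1  (J1: last free bond brings flow in)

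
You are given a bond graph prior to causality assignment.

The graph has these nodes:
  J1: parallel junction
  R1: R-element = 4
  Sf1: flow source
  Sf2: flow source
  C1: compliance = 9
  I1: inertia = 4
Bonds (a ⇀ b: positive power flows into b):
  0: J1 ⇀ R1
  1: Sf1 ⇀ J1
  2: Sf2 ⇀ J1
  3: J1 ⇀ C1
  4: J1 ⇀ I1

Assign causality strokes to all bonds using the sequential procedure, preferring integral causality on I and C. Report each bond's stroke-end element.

β0 stroke→R1
β1 stroke→Sf1
β2 stroke→Sf2
β3 stroke→J1
β4 stroke→I1

β1 →Sf1  (source Sf1 imposes f)
β2 →Sf2  (Sf2: flow source, stroke at near end)
β3 →J1  (prefer integral on C1)
β0 →R1  (J1: bond 3 brought effort, rest push out)
β4 →I1  (common-e at J1 fixed by 3)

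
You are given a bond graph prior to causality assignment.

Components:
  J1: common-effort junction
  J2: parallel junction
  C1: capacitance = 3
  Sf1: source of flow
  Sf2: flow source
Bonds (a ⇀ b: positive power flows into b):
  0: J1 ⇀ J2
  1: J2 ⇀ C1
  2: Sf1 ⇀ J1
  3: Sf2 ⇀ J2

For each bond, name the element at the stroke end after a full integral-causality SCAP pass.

β2 stroke→Sf1  (source Sf1 imposes f)
β3 stroke→Sf2  (Sf2: flow source, stroke at near end)
β0 stroke→J1  (J1: last free bond brings effort in)
β1 stroke→J2  (closing 0-jn rule on J2)

bond 0 stroke at J1
bond 1 stroke at J2
bond 2 stroke at Sf1
bond 3 stroke at Sf2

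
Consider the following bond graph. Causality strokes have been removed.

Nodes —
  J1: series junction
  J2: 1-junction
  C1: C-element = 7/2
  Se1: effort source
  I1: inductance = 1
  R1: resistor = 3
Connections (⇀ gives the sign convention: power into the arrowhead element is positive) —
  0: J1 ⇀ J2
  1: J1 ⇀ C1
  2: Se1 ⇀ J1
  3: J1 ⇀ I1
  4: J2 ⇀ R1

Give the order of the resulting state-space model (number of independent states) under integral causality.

b2 →J1  (Se1: effort source, stroke at far end)
b1 →J1  (C1 integral (e out))
b3 →I1  (I1: I, integral causality)
b0 →J1  (J1: bond 3 brought flow, rest push out)
b4 →J2  (1-jn J2 has f-setter on 0)

2  (C1, I1 all integral)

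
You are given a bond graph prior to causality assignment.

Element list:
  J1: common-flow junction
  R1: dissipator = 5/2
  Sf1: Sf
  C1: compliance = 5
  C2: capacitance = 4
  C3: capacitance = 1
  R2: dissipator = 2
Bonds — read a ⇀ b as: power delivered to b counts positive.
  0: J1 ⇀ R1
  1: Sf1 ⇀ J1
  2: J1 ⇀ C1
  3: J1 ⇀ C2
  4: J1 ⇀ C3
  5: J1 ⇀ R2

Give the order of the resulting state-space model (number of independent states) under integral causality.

3  (C1, C2, C3 all integral)

bond 1 stroke→Sf1  (Sf1: flow source, stroke at near end)
bond 0 stroke→J1  (J1: bond 1 brought flow, rest push out)
bond 2 stroke→J1  (common-f at J1 fixed by 1)
bond 3 stroke→J1  (J1: bond 1 brought flow, rest push out)
bond 4 stroke→J1  (1-jn J1 has f-setter on 1)
bond 5 stroke→J1  (J1 flow already set via bond 1)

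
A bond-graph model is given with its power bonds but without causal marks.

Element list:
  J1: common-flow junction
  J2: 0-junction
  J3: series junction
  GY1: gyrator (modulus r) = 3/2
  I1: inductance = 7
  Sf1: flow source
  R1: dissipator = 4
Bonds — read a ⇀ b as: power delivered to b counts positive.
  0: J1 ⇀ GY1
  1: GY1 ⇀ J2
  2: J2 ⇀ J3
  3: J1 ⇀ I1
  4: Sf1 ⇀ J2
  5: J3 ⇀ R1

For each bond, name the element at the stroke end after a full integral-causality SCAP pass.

bond 4 →Sf1  (Sf1 fixes flow; stroke at Sf1)
bond 3 →I1  (I1 outputs flow p/I1)
bond 0 →J1  (J1 flow already set via bond 3)
bond 1 →J2  (GY1 both-in/both-out from 0)
bond 2 →J3  (0-jn J2 has e-setter on 1)
bond 5 →R1  (J3: last free bond brings flow in)

bond 0 stroke at J1
bond 1 stroke at J2
bond 2 stroke at J3
bond 3 stroke at I1
bond 4 stroke at Sf1
bond 5 stroke at R1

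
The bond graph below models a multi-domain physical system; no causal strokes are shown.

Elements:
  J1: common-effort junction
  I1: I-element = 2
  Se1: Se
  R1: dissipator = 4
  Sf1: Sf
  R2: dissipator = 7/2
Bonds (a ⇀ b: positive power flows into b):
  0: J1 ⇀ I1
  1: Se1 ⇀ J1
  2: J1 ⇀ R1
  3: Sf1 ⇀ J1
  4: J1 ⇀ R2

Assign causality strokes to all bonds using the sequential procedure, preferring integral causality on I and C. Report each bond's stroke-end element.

β1 |J1  (Se1 fixes effort; stroke away)
β3 |Sf1  (Sf1 (Sf) sets flow on bond)
β0 |I1  (J1: bond 1 brought effort, rest push out)
β2 |R1  (common-e at J1 fixed by 1)
β4 |R2  (J1 effort already set via bond 1)

β0 |I1
β1 |J1
β2 |R1
β3 |Sf1
β4 |R2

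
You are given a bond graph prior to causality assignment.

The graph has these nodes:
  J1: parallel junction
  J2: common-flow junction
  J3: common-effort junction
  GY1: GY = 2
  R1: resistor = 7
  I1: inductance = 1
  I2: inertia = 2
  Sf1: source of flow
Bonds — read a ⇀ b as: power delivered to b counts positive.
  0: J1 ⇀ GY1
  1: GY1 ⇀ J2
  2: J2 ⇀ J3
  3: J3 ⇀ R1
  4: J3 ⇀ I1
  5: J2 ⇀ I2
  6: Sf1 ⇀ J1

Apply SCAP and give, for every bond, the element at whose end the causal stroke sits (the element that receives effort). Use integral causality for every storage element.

β6 →Sf1  (Sf1 (Sf) sets flow on bond)
β0 →J1  (J1 needs exactly one e-in)
β1 →J2  (GY1: gyrator matches bond 0)
β4 →I1  (I1 integral (f out))
β5 →I2  (I2 outputs flow p/I2)
β2 →J2  (J2 flow already set via bond 5)
β3 →J3  (J3: last free bond brings effort in)

bond 0 stroke at J1
bond 1 stroke at J2
bond 2 stroke at J2
bond 3 stroke at J3
bond 4 stroke at I1
bond 5 stroke at I2
bond 6 stroke at Sf1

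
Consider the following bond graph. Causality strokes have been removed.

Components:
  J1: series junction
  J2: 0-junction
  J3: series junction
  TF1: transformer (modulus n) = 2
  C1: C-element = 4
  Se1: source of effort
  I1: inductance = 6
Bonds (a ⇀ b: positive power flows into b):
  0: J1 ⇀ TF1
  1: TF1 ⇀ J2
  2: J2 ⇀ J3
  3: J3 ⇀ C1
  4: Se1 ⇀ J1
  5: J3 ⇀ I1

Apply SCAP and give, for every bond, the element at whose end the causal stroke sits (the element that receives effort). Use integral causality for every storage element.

b4 →J1  (source Se1 imposes e)
b0 →TF1  (J1: last free bond brings flow in)
b1 →J2  (TF1 one-in-one-out from 0)
b2 →J3  (J2 effort already set via bond 1)
b3 →J3  (C1 integral (e out))
b5 →I1  (J3: last free bond brings flow in)

bond 0 |TF1
bond 1 |J2
bond 2 |J3
bond 3 |J3
bond 4 |J1
bond 5 |I1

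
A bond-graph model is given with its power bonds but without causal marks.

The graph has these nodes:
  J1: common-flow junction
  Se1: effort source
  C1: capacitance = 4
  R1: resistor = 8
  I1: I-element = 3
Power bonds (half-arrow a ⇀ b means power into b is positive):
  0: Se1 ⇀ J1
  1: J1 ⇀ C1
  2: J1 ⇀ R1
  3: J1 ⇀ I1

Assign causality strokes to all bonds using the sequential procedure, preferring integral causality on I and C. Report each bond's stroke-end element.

β0 →J1
β1 →J1
β2 →J1
β3 →I1

bond 0 →J1  (Se1 fixes effort; stroke away)
bond 1 →J1  (C1: C, integral causality)
bond 3 →I1  (I1 outputs flow p/I1)
bond 2 →J1  (J1: bond 3 brought flow, rest push out)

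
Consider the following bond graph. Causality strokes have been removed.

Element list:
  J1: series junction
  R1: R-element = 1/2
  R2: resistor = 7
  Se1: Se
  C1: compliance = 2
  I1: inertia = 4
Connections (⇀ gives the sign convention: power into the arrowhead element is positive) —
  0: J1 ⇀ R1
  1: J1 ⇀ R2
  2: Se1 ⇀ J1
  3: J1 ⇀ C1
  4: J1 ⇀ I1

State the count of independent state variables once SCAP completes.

bond 2 →J1  (Se1 fixes effort; stroke away)
bond 3 →J1  (C1: C, integral causality)
bond 4 →I1  (prefer integral on I1)
bond 0 →J1  (J1 flow already set via bond 4)
bond 1 →J1  (1-jn J1 has f-setter on 4)

2  (C1, I1 all integral)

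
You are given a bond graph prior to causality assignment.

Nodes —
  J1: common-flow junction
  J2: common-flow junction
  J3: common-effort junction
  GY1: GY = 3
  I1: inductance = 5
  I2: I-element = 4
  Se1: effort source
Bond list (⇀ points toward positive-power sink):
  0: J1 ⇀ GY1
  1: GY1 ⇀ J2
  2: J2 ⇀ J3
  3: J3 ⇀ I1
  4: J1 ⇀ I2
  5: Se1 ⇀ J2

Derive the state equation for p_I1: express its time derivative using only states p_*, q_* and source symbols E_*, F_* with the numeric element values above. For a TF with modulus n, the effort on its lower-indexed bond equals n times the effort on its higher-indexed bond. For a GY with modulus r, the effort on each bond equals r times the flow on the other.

dp_I1/dt = E_Se1 + 3*p_I2/4

b5 stroke at J2  (Se1: effort source, stroke at far end)
b3 stroke at I1  (prefer integral on I1)
b2 stroke at J3  (closing 0-jn rule on J3)
b1 stroke at J2  (J2 flow already set via bond 2)
b0 stroke at J1  (GY1: gyrator matches bond 1)
b4 stroke at I2  (closing 1-jn rule on J1)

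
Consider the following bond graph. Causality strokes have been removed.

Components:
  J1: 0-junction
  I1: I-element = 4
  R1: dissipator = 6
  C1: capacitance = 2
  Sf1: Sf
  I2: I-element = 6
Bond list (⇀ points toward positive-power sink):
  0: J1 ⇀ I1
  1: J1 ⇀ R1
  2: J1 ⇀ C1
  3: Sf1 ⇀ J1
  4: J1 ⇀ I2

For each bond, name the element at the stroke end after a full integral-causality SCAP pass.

bond 3 |Sf1  (Sf1: flow source, stroke at near end)
bond 0 |I1  (prefer integral on I1)
bond 2 |J1  (prefer integral on C1)
bond 1 |R1  (J1 effort already set via bond 2)
bond 4 |I2  (0-jn J1 has e-setter on 2)

b0 stroke→I1
b1 stroke→R1
b2 stroke→J1
b3 stroke→Sf1
b4 stroke→I2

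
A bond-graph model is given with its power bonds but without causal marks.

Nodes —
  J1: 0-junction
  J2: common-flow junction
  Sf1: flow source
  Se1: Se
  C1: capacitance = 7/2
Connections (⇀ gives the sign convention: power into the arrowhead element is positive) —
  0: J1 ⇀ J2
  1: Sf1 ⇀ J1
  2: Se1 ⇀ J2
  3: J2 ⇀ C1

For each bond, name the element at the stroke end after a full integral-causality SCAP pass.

bond 1 →Sf1  (Sf1 fixes flow; stroke at Sf1)
bond 2 →J2  (Se1 (Se) sets effort on bond)
bond 0 →J1  (J1: last free bond brings effort in)
bond 3 →J2  (J2: bond 0 brought flow, rest push out)

#0 stroke at J1
#1 stroke at Sf1
#2 stroke at J2
#3 stroke at J2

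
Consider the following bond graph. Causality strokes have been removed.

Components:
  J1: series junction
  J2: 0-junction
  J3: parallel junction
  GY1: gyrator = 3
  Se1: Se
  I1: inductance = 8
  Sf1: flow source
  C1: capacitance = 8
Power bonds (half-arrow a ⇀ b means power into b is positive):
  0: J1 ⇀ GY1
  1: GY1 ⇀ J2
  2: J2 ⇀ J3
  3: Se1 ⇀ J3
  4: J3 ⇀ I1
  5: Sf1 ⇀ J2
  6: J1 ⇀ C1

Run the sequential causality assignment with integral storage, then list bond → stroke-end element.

bond 0 →GY1
bond 1 →GY1
bond 2 →J2
bond 3 →J3
bond 4 →I1
bond 5 →Sf1
bond 6 →J1

b3 |J3  (source Se1 imposes e)
b5 |Sf1  (Sf1 fixes flow; stroke at Sf1)
b2 |J2  (common-e at J3 fixed by 3)
b4 |I1  (0-jn J3 has e-setter on 3)
b1 |GY1  (J2: bond 2 brought effort, rest push out)
b0 |GY1  (GY1: gyrator matches bond 1)
b6 |J1  (J1: bond 0 brought flow, rest push out)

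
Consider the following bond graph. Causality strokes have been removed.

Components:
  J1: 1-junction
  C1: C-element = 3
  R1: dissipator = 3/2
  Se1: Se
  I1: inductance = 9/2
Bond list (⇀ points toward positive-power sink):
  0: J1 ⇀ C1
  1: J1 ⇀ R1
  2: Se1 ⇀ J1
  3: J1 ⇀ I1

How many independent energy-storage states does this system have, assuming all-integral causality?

bond 2 →J1  (source Se1 imposes e)
bond 0 →J1  (C1 outputs effort q/C1)
bond 3 →I1  (I1 integral (f out))
bond 1 →J1  (common-f at J1 fixed by 3)

2  (C1, I1 all integral)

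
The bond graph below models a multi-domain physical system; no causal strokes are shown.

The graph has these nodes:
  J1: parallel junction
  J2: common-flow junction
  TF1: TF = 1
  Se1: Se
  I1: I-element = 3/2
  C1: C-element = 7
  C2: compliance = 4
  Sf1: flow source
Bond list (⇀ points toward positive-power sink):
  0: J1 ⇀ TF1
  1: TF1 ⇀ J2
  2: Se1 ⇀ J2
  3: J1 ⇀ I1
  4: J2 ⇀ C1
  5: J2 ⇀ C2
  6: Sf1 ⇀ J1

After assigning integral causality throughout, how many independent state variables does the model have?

3  (C1, C2, I1 all integral)

b2 |J2  (Se1 (Se) sets effort on bond)
b6 |Sf1  (source Sf1 imposes f)
b3 |I1  (I1 integral (f out))
b0 |J1  (closing 0-jn rule on J1)
b1 |TF1  (through TF1, causality passes straight; one stroke at TF1)
b4 |J2  (1-jn J2 has f-setter on 1)
b5 |J2  (1-jn J2 has f-setter on 1)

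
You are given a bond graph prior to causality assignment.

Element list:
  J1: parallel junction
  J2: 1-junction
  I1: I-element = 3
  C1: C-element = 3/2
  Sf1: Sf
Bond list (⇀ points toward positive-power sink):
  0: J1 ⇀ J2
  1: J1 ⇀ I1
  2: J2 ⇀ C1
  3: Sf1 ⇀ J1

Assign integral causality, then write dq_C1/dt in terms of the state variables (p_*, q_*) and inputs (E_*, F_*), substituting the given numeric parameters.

dq_C1/dt = F_Sf1 - p_I1/3

bond 3 stroke→Sf1  (Sf1: flow source, stroke at near end)
bond 1 stroke→I1  (I1 outputs flow p/I1)
bond 0 stroke→J1  (J1: last free bond brings effort in)
bond 2 stroke→J2  (1-jn J2 has f-setter on 0)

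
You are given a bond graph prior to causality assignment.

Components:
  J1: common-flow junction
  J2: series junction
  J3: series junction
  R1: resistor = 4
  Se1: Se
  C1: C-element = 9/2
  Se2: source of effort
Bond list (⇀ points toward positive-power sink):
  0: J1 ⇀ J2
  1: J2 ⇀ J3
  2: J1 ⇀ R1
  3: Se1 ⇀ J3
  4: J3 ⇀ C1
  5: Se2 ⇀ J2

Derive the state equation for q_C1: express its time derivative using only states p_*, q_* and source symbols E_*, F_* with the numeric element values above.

β3 |J3  (Se1 (Se) sets effort on bond)
β5 |J2  (Se2 fixes effort; stroke away)
β4 |J3  (C1: C, integral causality)
β1 |J2  (closing 1-jn rule on J3)
β0 |J1  (J2: last free bond brings flow in)
β2 |R1  (J1 needs exactly one f-in)

dq_C1/dt = E_Se1/4 + E_Se2/4 - q_C1/18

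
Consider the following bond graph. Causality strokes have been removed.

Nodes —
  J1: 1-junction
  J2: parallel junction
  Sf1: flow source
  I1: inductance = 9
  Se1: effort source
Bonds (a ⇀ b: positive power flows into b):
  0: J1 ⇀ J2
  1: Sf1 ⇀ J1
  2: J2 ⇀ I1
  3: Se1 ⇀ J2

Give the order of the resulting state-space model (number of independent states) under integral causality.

bond 1 |Sf1  (Sf1 (Sf) sets flow on bond)
bond 3 |J2  (source Se1 imposes e)
bond 0 |J1  (common-f at J1 fixed by 1)
bond 2 |I1  (J2: bond 3 brought effort, rest push out)

1  (I1 all integral)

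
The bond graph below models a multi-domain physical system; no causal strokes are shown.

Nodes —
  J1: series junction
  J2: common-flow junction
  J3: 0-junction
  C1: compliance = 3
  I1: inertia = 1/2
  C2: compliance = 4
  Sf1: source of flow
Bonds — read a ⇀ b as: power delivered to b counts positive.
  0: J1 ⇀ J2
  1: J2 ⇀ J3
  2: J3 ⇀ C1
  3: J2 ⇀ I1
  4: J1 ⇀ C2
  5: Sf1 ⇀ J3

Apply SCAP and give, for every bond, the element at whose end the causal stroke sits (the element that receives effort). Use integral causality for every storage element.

b0 |J2
b1 |J2
b2 |J3
b3 |I1
b4 |J1
b5 |Sf1

#5 →Sf1  (source Sf1 imposes f)
#2 →J3  (prefer integral on C1)
#1 →J2  (common-e at J3 fixed by 2)
#3 →I1  (prefer integral on I1)
#0 →J2  (1-jn J2 has f-setter on 3)
#4 →J1  (1-jn J1 has f-setter on 0)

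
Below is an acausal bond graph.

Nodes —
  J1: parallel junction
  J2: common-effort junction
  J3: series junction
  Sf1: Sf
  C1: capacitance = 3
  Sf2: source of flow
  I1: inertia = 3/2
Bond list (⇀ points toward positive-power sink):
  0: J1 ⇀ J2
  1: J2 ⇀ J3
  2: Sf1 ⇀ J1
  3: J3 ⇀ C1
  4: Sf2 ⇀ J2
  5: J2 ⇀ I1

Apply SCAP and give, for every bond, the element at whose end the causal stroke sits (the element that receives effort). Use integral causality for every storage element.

b0 stroke→J1
b1 stroke→J2
b2 stroke→Sf1
b3 stroke→J3
b4 stroke→Sf2
b5 stroke→I1

b2 stroke→Sf1  (Sf1: flow source, stroke at near end)
b4 stroke→Sf2  (Sf2: flow source, stroke at near end)
b0 stroke→J1  (only one effort-in slot at J1)
b3 stroke→J3  (prefer integral on C1)
b1 stroke→J2  (J3: last free bond brings flow in)
b5 stroke→I1  (0-jn J2 has e-setter on 1)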